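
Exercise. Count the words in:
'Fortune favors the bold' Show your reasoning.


Split into words: Fortune | favors | the | bold = 4 words.

4


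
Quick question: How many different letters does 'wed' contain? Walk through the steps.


Unique letters in 'wed': {d, e, w} = 3 distinct letters.

3


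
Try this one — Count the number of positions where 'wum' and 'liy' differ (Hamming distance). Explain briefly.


Alignment:
Position 1: 'w' vs 'l' = DIFFER
Position 2: 'u' vs 'i' = DIFFER
Position 3: 'm' vs 'y' = DIFFER
Total differences: 3

3


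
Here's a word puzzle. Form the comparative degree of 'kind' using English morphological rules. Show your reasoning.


Apply comparative formation (add -er): 'kind' -> 'kinder'.

kinder


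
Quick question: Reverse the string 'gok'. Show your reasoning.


Reverse 'gok' character by character: 'kog'.

kog


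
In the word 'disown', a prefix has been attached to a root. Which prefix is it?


The word 'disown' = 'dis' (prefix) + 'own' (root). The prefix is 'dis'.

dis


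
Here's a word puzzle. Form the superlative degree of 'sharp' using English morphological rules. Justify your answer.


Apply superlative formation (add -est): 'sharp' -> 'sharpest'.

sharpest


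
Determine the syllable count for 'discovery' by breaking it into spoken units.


Break 'discovery' into syllables: dis-cov-er-y -> dis | cov | er | y = 4 syllables

4 syllables


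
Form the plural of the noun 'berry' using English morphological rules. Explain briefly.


Apply rule: Change -y to -ies (consonant + y). 'berry' becomes 'berries'.

berries


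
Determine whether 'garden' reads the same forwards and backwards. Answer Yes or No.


Forward: 'garden'
Reversed: 'nedrag'
They differ.

No


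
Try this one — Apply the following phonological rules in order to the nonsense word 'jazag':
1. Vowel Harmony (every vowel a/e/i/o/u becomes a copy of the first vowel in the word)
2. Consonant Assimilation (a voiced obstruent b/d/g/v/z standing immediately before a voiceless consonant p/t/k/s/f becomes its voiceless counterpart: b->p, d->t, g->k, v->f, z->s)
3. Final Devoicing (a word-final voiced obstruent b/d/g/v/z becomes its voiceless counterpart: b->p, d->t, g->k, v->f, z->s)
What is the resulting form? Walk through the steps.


Starting form: 'jazag'
Rule 1: Vowel Harmony: all vowels already match. No change.
Rule 2: Consonant Assimilation: no voiced obstruent (b/d/g/v/z) stands immediately before a voiceless consonant (p/t/k/s/f). No change.
Rule 3: Final Devoicing: word-final voiced obstruent 'g' becomes voiceless 'k'. 'jazag' -> 'jazak'
Final form: 'jazak'

jazak


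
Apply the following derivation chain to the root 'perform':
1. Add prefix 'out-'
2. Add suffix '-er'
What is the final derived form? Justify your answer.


Step 1: Add prefix 'out-' to 'perform' = 'outperform'
Step 2: Add suffix '-er' to 'outperform' = 'outperformer'

outperformer


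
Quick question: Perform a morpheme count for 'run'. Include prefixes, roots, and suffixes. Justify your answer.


Decomposition: run (free morpheme) = 1 morpheme(s)

1 morphemes


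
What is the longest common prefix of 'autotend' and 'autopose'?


Compare from the start: 4 characters match: 'auto'. Mismatch at position 5: 't' vs 'p'.

auto


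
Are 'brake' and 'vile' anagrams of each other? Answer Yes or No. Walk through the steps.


Sorted letters of 'brake': 'abekr'
Sorted letters of 'vile': 'eilv'
They do not match.

No


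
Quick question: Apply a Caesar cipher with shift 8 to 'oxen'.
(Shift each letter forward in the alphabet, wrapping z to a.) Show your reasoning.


Shift each letter by 8: o -> w, x -> f, e -> m, n -> v. Result: 'wfmv'.

wfmv


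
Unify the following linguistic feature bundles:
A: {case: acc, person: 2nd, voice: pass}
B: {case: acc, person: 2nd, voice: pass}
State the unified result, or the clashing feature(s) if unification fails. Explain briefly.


Compare features:
case: A=acc vs B=acc -> unified: acc
person: A=2nd vs B=2nd -> unified: 2nd
voice: A=pass vs B=pass -> unified: pass
No clashes found.

Unified: {case: acc, person: 2nd, voice: pass}


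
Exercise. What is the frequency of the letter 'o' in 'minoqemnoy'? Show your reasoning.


Letter 'o' in 'minoqemnoy': found at position(s) 4, 9 = 2 occurrence(s).

2


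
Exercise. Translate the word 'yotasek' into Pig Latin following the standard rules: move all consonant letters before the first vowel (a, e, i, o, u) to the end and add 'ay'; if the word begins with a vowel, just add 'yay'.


'yotasek': move consonant cluster 'y' to end and add 'ay': 'otasekyay'.

otasekyay


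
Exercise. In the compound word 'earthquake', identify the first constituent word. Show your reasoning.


Split 'earthquake' into 'earth' + 'quake'. The first part is 'earth'.

earth


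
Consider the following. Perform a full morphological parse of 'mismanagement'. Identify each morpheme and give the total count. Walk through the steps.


Step 1: Identify prefix: 'mis' (meaning: wrongly)
Step 2: Identify root: 'manage'
Step 3: Identify suffix(es): 'ment'
Decomposition: mis- (prefix: wrongly) + manage (root) + -ment (suffix: action/result)
Total morphemes: 3

3 morphemes (mis- (prefix: wrongly) + manage (root) + -ment (suffix: action/result))


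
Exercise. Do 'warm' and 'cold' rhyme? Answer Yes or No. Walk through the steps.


Rime (stressed vowel + following sounds) of 'warm': -arm = /ɔːrm/
Rime of 'cold': -old = /oʊld/
/ɔːrm/ and /oʊld/ are different ending sounds, so the words do not rhyme.

No


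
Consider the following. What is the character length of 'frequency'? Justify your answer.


Spell out 'frequency' and number each letter: f(1), r(2), e(3), q(4), u(5), e(6), n(7), c(8), y(9). Total: 9 letters.

9


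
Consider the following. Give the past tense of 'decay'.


Apply rule: Add -ed. 'decay' becomes 'decayed'.

decayed


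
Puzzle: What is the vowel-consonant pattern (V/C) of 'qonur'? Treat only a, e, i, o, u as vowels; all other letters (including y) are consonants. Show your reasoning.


Letter mapping: q = C, o = V, n = C, u = V, r = C.

CVCVC


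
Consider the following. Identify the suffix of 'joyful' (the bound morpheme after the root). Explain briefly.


The word 'joyful' = 'joy' (root) + '-ful' (suffix). The suffix is '-ful'.

ful


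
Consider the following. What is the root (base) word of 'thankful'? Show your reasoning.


Remove suffix '-ful' from 'thankful' to get root 'thank'.

thank


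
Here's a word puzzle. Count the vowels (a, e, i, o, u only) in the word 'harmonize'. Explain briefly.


Vowels in 'harmonize': a, o, i, e = 4 vowels.

4


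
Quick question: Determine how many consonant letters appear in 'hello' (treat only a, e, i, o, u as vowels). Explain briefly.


Consonants in 'hello': h, l, l = 3 consonants.

3


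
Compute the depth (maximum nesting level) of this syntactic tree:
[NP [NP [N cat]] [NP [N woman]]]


Count bracket nesting levels:
'[' at pos 0: depth = 1
'[' at pos 4: depth = 2
'[' at pos 8: depth = 3
'[' at pos 17: depth = 2
'[' at pos 21: depth = 3
Maximum depth reached: 3

3


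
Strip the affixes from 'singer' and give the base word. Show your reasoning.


Remove suffix '-er' from 'singer' to get root 'sing'.

sing


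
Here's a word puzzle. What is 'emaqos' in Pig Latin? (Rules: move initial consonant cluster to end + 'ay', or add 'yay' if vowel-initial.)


'emaqos' starts with a vowel, so add 'yay': 'emaqosyay'.

emaqosyay


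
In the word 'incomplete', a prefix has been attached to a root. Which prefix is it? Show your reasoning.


The word 'incomplete' = 'in' (prefix) + 'complete' (root). The prefix is 'in'.

in


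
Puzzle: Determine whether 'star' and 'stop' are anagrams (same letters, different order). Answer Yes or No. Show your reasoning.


Sorted letters of 'star': 'arst'
Sorted letters of 'stop': 'opst'
They do not match.

No


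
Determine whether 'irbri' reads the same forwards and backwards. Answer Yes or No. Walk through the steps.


Forward: 'irbri'
Reversed: 'irbri'
They are identical.

Yes


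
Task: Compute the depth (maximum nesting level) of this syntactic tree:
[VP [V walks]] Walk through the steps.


Count bracket nesting levels:
'[' at pos 0: depth = 1
'[' at pos 4: depth = 2
Maximum depth reached: 2

2


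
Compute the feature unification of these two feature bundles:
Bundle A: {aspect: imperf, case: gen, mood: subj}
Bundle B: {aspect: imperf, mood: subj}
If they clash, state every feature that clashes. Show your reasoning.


Compare features:
aspect: A=imperf vs B=imperf -> unified: imperf
case: A=gen vs B=_ -> unified: gen
mood: A=subj vs B=subj -> unified: subj
No clashes found.

Unified: {aspect: imperf, case: gen, mood: subj}


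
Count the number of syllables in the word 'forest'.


Break 'forest' into syllables: for-est -> for | est = 2 syllables

2 syllables


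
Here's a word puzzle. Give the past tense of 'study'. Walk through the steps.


Apply rule: Change -y to -ied. 'study' becomes 'studied'.

studied


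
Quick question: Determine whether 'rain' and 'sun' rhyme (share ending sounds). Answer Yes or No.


Rime (stressed vowel + following sounds) of 'rain': -ain = /eɪn/
Rime of 'sun': -un = /ʌn/
/eɪn/ and /ʌn/ are different ending sounds, so the words do not rhyme.

No


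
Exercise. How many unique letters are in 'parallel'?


Unique letters in 'parallel': {a, e, l, p, r} = 5 distinct letters.

5


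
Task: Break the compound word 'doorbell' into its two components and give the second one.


Split 'doorbell' into 'door' + 'bell'. The second part is 'bell'.

bell


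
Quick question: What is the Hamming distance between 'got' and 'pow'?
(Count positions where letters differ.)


Alignment:
Position 1: 'g' vs 'p' = DIFFER
Position 2: 'o' vs 'o' = match
Position 3: 't' vs 'w' = DIFFER
Total differences: 2

2


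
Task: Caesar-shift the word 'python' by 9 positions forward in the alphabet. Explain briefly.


Shift each letter by 9: p -> y, y -> h, t -> c, h -> q, o -> x, n -> w. Result: 'yhcqxw'.

yhcqxw


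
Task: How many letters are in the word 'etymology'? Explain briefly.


Spell out 'etymology' and number each letter: e(1), t(2), y(3), m(4), o(5), l(6), o(7), g(8), y(9). Total: 9 letters.

9


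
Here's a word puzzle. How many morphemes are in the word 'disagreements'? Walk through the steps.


Decomposition: dis- (prefix) + agree (root) + -ment (suffix) + -s (plural) = 4 morpheme(s)

4 morphemes


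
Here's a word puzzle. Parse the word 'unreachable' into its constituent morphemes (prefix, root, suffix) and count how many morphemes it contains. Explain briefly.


Step 1: Identify prefix: 'un' (meaning: not/reverse)
Step 2: Identify root: 'reach'
Step 3: Identify suffix(es): 'able'
Decomposition: un- (prefix: not/reverse) + reach (root) + -able (suffix: capable of)
Total morphemes: 3

3 morphemes (un- (prefix: not/reverse) + reach (root) + -able (suffix: capable of))


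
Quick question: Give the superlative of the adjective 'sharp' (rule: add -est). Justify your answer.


Apply superlative formation (add -est): 'sharp' -> 'sharpest'.

sharpest


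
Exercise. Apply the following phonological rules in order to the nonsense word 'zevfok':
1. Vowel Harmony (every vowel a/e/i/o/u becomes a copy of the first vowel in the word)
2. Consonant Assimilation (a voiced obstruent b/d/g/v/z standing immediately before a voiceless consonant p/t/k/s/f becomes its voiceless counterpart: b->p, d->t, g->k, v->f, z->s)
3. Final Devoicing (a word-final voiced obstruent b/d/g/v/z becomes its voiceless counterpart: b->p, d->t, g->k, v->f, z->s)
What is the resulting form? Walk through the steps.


Starting form: 'zevfok'
Rule 1: Vowel Harmony: all vowels become 'e' (matching first vowel). 'zevfok' -> 'zevfek'
Rule 2: Consonant Assimilation: voiced obstruent before voiceless consonant becomes voiceless ('vf' -> 'ff'). 'zevfek' -> 'zeffek'
Rule 3: Final Devoicing: final consonant 'k' is not one of the voiced obstruents b/d/g/v/z. No change.
Final form: 'zeffek'

zeffek


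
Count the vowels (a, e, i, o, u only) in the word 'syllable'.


Vowels in 'syllable': a, e = 2 vowels.

2


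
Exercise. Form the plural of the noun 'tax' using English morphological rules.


Apply rule: Add -es (sibilant/fricative ending). 'tax' becomes 'taxes'.

taxes


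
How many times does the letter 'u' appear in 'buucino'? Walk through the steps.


Letter 'u' in 'buucino': found at position(s) 2, 3 = 2 occurrence(s).

2


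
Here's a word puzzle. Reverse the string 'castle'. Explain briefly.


Reverse 'castle' character by character: 'eltsac'.

eltsac


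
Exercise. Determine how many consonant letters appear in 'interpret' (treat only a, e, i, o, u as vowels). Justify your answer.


Consonants in 'interpret': n, t, r, p, r, t = 6 consonants.

6


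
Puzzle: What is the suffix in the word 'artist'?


The word 'artist' = 'art' (root) + '-ist' (suffix). The suffix is '-ist'.

ist


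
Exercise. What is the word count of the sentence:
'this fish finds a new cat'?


Split into words: this | fish | finds | a | new | cat = 6 words.

6


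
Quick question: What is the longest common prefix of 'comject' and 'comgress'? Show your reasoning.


Compare from the start: 3 characters match: 'com'. Mismatch at position 4: 'j' vs 'g'.

com


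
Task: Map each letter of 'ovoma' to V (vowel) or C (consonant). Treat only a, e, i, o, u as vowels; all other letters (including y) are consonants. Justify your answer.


Letter mapping: o = V, v = C, o = V, m = C, a = V.

VCVCV


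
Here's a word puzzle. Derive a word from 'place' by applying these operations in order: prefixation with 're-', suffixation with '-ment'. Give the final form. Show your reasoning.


Step 1: Add prefix 're-' to 'place' = 'replace'
Step 2: Add suffix '-ment' to 'replace' = 'replacement'

replacement


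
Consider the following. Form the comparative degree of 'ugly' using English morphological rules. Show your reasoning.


Apply comparative formation (consonant + y: change y to i, add -er): 'ugly' -> 'uglier'.

uglier


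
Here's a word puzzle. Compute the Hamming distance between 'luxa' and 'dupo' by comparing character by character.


Alignment:
Position 1: 'l' vs 'd' = DIFFER
Position 2: 'u' vs 'u' = match
Position 3: 'x' vs 'p' = DIFFER
Position 4: 'a' vs 'o' = DIFFER
Total differences: 3

3


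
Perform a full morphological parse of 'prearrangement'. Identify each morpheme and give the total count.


Step 1: Identify prefix: 'pre' (meaning: before)
Step 2: Identify root: 'arrange'
Step 3: Identify suffix(es): 'ment'
Decomposition: pre- (prefix: before) + arrange (root) + -ment (suffix: action/result)
Total morphemes: 3

3 morphemes (pre- (prefix: before) + arrange (root) + -ment (suffix: action/result))


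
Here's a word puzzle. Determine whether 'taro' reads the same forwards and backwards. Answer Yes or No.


Forward: 'taro'
Reversed: 'orat'
They differ.

No


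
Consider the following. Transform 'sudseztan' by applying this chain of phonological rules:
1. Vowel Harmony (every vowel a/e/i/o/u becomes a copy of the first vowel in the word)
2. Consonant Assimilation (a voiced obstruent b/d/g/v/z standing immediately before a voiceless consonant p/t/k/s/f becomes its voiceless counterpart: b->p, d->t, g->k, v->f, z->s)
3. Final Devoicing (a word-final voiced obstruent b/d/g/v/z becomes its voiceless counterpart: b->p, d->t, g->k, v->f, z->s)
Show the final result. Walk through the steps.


Starting form: 'sudseztan'
Rule 1: Vowel Harmony: all vowels become 'u' (matching first vowel). 'sudseztan' -> 'sudsuztun'
Rule 2: Consonant Assimilation: voiced obstruent before voiceless consonant becomes voiceless ('ds' -> 'ts', 'zt' -> 'st'). 'sudsuztun' -> 'sutsustun'
Rule 3: Final Devoicing: final consonant 'n' is not one of the voiced obstruents b/d/g/v/z. No change.
Final form: 'sutsustun'

sutsustun


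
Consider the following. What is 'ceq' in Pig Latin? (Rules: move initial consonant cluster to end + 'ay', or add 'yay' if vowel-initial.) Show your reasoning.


'ceq': move consonant cluster 'c' to end and add 'ay': 'eqcay'.

eqcay


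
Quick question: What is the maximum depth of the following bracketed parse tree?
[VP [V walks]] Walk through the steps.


Count bracket nesting levels:
'[' at pos 0: depth = 1
'[' at pos 4: depth = 2
Maximum depth reached: 2

2


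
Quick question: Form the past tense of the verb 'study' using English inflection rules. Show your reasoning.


Apply rule: Change -y to -ied. 'study' becomes 'studied'.

studied


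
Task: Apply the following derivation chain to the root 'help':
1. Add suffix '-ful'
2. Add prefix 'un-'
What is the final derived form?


Step 1: Add suffix '-ful' to 'help' = 'helpful'
Step 2: Add prefix 'un-' to 'helpful' = 'unhelpful'

unhelpful


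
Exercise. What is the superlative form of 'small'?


Apply superlative formation (add -est): 'small' -> 'smallest'.

smallest


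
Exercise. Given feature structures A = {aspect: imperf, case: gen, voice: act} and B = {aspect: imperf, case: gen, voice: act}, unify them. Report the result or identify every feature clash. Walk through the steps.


Compare features:
aspect: A=imperf vs B=imperf -> unified: imperf
case: A=gen vs B=gen -> unified: gen
voice: A=act vs B=act -> unified: act
No clashes found.

Unified: {aspect: imperf, case: gen, voice: act}


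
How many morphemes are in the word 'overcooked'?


Decomposition: over- (prefix) + cook (root) + -ed (suffix) = 3 morpheme(s)

3 morphemes


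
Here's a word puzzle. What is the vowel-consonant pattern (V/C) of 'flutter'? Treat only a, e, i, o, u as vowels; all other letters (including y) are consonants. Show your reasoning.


Letter mapping: f = C, l = C, u = V, t = C, t = C, e = V, r = C.

CCVCCVC


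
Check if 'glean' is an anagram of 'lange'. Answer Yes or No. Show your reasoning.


Sorted letters of 'glean': 'aegln'
Sorted letters of 'lange': 'aegln'
They match.

Yes


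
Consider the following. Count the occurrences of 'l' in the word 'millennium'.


Letter 'l' in 'millennium': found at position(s) 3, 4 = 2 occurrence(s).

2


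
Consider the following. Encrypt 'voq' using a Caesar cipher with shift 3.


Shift each letter by 3: v -> y, o -> r, q -> t. Result: 'yrt'.

yrt


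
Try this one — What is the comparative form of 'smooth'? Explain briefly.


Apply comparative formation (add -er): 'smooth' -> 'smoother'.

smoother


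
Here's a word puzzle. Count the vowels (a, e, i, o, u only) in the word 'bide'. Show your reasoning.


Vowels in 'bide': i, e = 2 vowels.

2


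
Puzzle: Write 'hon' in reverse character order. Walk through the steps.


Reverse 'hon' character by character: 'noh'.

noh


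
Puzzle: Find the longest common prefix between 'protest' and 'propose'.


Compare from the start: 3 characters match: 'pro'. Mismatch at position 4: 't' vs 'p'.

pro


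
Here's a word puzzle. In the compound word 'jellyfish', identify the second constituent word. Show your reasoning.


Split 'jellyfish' into 'jelly' + 'fish'. The second part is 'fish'.

fish


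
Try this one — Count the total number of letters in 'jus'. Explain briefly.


Spell out 'jus' and number each letter: j(1), u(2), s(3). Total: 3 letters.

3


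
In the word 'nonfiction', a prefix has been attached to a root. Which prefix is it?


The word 'nonfiction' = 'non' (prefix) + 'fiction' (root). The prefix is 'non'.

non


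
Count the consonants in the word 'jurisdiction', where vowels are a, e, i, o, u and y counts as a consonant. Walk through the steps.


Consonants in 'jurisdiction': j, r, s, d, c, t, n = 7 consonants.

7


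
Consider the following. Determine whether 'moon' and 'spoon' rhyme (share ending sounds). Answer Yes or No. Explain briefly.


Rime (stressed vowel + following sounds) of 'moon': -oon = /uːn/
Rime of 'spoon': -oon = /uːn/
/uːn/ and /uːn/ are the same ending sound, so the words rhyme.

Yes


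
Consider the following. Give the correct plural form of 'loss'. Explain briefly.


Apply rule: Add -es (sibilant/fricative ending). 'loss' becomes 'losses'.

losses


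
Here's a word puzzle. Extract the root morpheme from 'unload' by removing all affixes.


Remove prefix 'un' from 'unload' to get root 'load'.

load


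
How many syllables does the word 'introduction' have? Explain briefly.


Break 'introduction' into syllables: in-tro-duc-tion -> in | tro | duc | tion = 4 syllables

4 syllables


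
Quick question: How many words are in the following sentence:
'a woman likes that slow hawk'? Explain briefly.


Split into words: a | woman | likes | that | slow | hawk = 6 words.

6


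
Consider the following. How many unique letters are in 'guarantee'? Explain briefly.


Unique letters in 'guarantee': {a, e, g, n, r, t, u} = 7 distinct letters.

7


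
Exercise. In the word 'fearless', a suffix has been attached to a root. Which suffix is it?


The word 'fearless' = 'fear' (root) + '-less' (suffix). The suffix is '-less'.

less


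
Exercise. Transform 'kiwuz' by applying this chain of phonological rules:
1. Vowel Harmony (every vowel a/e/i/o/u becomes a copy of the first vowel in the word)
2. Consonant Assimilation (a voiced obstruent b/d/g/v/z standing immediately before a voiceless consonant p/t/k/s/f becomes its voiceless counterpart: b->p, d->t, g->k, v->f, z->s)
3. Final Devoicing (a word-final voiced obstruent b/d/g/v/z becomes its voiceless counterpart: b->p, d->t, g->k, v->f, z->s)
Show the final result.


Starting form: 'kiwuz'
Rule 1: Vowel Harmony: all vowels become 'i' (matching first vowel). 'kiwuz' -> 'kiwiz'
Rule 2: Consonant Assimilation: no voiced obstruent (b/d/g/v/z) stands immediately before a voiceless consonant (p/t/k/s/f). No change.
Rule 3: Final Devoicing: word-final voiced obstruent 'z' becomes voiceless 's'. 'kiwiz' -> 'kiwis'
Final form: 'kiwis'

kiwis


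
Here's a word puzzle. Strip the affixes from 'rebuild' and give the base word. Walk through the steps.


Remove prefix 're' from 'rebuild' to get root 'build'.

build


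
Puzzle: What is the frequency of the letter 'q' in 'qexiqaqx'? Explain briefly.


Letter 'q' in 'qexiqaqx': found at position(s) 1, 5, 7 = 3 occurrence(s).

3


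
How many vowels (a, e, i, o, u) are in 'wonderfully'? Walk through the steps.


Vowels in 'wonderfully': o, e, u = 3 vowels.

3


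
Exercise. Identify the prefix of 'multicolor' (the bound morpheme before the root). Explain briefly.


The word 'multicolor' = 'multi' (prefix) + 'color' (root). The prefix is 'multi'.

multi


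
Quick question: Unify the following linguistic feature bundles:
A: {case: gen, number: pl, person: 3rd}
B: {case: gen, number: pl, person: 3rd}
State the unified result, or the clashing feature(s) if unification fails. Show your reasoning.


Compare features:
case: A=gen vs B=gen -> unified: gen
number: A=pl vs B=pl -> unified: pl
person: A=3rd vs B=3rd -> unified: 3rd
No clashes found.

Unified: {case: gen, number: pl, person: 3rd}


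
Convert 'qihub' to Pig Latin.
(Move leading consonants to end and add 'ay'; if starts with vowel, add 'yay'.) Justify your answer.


'qihub': move consonant cluster 'q' to end and add 'ay': 'ihubqay'.

ihubqay


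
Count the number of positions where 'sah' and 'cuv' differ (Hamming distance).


Alignment:
Position 1: 's' vs 'c' = DIFFER
Position 2: 'a' vs 'u' = DIFFER
Position 3: 'h' vs 'v' = DIFFER
Total differences: 3

3


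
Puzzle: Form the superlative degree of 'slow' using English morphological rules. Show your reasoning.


Apply superlative formation (add -est): 'slow' -> 'slowest'.

slowest


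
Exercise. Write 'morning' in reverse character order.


Reverse 'morning' character by character: 'gninrom'.

gninrom


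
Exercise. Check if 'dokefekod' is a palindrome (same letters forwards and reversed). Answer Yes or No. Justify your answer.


Forward: 'dokefekod'
Reversed: 'dokefekod'
They are identical.

Yes


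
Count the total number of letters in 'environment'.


Spell out 'environment' and number each letter: e(1), n(2), v(3), i(4), r(5), o(6), n(7), m(8), e(9), n(10), t(11). Total: 11 letters.

11


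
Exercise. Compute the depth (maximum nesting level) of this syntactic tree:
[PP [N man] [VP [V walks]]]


Count bracket nesting levels:
'[' at pos 0: depth = 1
'[' at pos 4: depth = 2
'[' at pos 12: depth = 2
'[' at pos 16: depth = 3
Maximum depth reached: 3

3


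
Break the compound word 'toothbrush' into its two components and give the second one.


Split 'toothbrush' into 'tooth' + 'brush'. The second part is 'brush'.

brush


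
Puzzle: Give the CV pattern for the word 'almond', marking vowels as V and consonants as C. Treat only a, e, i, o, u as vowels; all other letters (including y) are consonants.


Letter mapping: a = V, l = C, m = C, o = V, n = C, d = C.

VCCVCC


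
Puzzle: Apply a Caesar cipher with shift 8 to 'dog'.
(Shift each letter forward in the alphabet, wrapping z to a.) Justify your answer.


Shift each letter by 8: d -> l, o -> w, g -> o. Result: 'lwo'.

lwo


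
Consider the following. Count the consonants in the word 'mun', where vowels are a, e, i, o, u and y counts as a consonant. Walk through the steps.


Consonants in 'mun': m, n = 2 consonants.

2


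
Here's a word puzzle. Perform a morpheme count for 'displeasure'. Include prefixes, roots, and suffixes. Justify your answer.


Decomposition: dis- (prefix) + please (root) + -ure (suffix) = 3 morpheme(s)

3 morphemes


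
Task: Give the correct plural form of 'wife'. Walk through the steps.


Apply rule: Change -fe to -ves. 'wife' becomes 'wives'.

wives


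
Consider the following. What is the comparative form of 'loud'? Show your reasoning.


Apply comparative formation (add -er): 'loud' -> 'louder'.

louder


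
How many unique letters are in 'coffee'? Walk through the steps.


Unique letters in 'coffee': {c, e, f, o} = 4 distinct letters.

4


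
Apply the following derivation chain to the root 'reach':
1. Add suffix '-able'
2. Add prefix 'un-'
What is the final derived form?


Step 1: Add suffix '-able' to 'reach' = 'reachable'
Step 2: Add prefix 'un-' to 'reachable' = 'unreachable'

unreachable


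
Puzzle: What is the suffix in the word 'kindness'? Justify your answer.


The word 'kindness' = 'kind' (root) + '-ness' (suffix). The suffix is '-ness'.

ness


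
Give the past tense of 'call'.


Apply rule: Add -ed. 'call' becomes 'called'.

called


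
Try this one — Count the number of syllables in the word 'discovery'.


Break 'discovery' into syllables: dis-cov-er-y -> dis | cov | er | y = 4 syllables

4 syllables


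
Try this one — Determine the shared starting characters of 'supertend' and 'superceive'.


Compare from the start: 5 characters match: 'super'. Mismatch at position 6: 't' vs 'c'.

super


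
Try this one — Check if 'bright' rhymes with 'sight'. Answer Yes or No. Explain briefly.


Rime (stressed vowel + following sounds) of 'bright': -ight = /aɪt/
Rime of 'sight': -ight = /aɪt/
/aɪt/ and /aɪt/ are the same ending sound, so the words rhyme.

Yes


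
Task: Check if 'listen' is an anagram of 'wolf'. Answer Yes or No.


Sorted letters of 'listen': 'eilnst'
Sorted letters of 'wolf': 'flow'
They do not match.

No


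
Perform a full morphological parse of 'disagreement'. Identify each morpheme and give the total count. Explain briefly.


Step 1: Identify prefix: 'dis' (meaning: not/apart)
Step 2: Identify root: 'agree'
Step 3: Identify suffix(es): 'ment'
Decomposition: dis- (prefix: not/apart) + agree (root) + -ment (suffix: action/result)
Total morphemes: 3

3 morphemes (dis- (prefix: not/apart) + agree (root) + -ment (suffix: action/result))


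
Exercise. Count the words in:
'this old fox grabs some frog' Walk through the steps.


Split into words: this | old | fox | grabs | some | frog = 6 words.

6


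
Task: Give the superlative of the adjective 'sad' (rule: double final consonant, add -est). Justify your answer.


Apply superlative formation (double final consonant, add -est): 'sad' -> 'saddest'.

saddest


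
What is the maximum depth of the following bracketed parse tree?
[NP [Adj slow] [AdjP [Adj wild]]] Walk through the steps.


Count bracket nesting levels:
'[' at pos 0: depth = 1
'[' at pos 4: depth = 2
'[' at pos 15: depth = 2
'[' at pos 21: depth = 3
Maximum depth reached: 3

3


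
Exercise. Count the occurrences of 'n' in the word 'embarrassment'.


Letter 'n' in 'embarrassment': found at position(s) 12 = 1 occurrence(s).

1


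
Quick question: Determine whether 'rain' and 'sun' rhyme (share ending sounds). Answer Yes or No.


Rime (stressed vowel + following sounds) of 'rain': -ain = /eɪn/
Rime of 'sun': -un = /ʌn/
/eɪn/ and /ʌn/ are different ending sounds, so the words do not rhyme.

No


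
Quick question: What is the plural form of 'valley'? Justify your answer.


Apply rule: Add -s. 'valley' becomes 'valleys'.

valleys


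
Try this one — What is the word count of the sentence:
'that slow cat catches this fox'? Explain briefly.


Split into words: that | slow | cat | catches | this | fox = 6 words.

6


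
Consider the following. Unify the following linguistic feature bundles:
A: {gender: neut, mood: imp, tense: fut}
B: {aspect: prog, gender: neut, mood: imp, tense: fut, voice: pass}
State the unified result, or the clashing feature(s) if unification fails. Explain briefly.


Compare features:
aspect: A=_ vs B=prog -> unified: prog
gender: A=neut vs B=neut -> unified: neut
mood: A=imp vs B=imp -> unified: imp
tense: A=fut vs B=fut -> unified: fut
voice: A=_ vs B=pass -> unified: pass
No clashes found.

Unified: {aspect: prog, gender: neut, mood: imp, tense: fut, voice: pass}


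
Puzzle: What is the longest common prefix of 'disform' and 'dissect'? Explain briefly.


Compare from the start: 3 characters match: 'dis'. Mismatch at position 4: 'f' vs 's'.

dis


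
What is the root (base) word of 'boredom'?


Remove suffix '-dom' from 'boredom' to get root 'bore'.

bore


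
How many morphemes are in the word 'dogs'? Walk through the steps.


Decomposition: dog (root) + -s (plural) = 2 morpheme(s)

2 morphemes


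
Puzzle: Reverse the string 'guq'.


Reverse 'guq' character by character: 'qug'.

qug


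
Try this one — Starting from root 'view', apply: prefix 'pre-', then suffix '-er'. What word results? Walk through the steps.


Step 1: Add prefix 'pre-' to 'view' = 'preview'
Step 2: Add suffix '-er' to 'preview' = 'previewer'

previewer


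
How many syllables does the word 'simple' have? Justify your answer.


Break 'simple' into syllables: sim-ple -> sim | ple = 2 syllables

2 syllables


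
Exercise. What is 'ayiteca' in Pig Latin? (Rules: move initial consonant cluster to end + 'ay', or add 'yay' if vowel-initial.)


'ayiteca' starts with a vowel, so add 'yay': 'ayitecayay'.

ayitecayay


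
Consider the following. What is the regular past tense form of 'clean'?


Apply rule: Add -ed. 'clean' becomes 'cleaned'.

cleaned


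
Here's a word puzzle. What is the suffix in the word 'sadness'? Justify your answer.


The word 'sadness' = 'sad' (root) + '-ness' (suffix). The suffix is '-ness'.

ness


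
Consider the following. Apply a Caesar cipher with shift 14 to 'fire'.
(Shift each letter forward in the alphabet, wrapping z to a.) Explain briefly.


Shift each letter by 14: f -> t, i -> w, r -> f, e -> s. Result: 'twfs'.

twfs


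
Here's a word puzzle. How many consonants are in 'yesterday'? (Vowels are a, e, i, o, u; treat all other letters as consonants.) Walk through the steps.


Consonants in 'yesterday': y, s, t, r, d, y = 6 consonants.

6


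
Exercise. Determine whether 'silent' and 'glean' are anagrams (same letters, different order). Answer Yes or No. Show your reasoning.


Sorted letters of 'silent': 'eilnst'
Sorted letters of 'glean': 'aegln'
They do not match.

No


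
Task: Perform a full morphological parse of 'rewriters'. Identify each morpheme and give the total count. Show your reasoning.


Step 1: Identify prefix: 're' (meaning: again)
Step 2: Identify root: 'write'
Step 3: Identify suffix(es): 'er, s'
Decomposition: re- (prefix: again) + write (root) + -er (suffix: one who) + -s (plural)
Total morphemes: 4

4 morphemes (re- (prefix: again) + write (root) + -er (suffix: one who) + -s (plural))


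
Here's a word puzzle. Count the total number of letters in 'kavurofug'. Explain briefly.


Spell out 'kavurofug' and number each letter: k(1), a(2), v(3), u(4), r(5), o(6), f(7), u(8), g(9). Total: 9 letters.

9


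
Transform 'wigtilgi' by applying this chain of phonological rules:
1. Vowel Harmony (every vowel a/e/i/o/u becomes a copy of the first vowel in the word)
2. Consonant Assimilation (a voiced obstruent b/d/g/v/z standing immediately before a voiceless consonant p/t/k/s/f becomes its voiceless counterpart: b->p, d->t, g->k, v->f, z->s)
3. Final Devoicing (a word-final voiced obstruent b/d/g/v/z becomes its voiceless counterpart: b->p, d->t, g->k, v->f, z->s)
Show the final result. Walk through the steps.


Starting form: 'wigtilgi'
Rule 1: Vowel Harmony: all vowels already match. No change.
Rule 2: Consonant Assimilation: voiced obstruent before voiceless consonant becomes voiceless ('gt' -> 'kt'). 'wigtilgi' -> 'wiktilgi'
Rule 3: Final Devoicing: the word ends in the vowel 'i', not a consonant. No change.
Final form: 'wiktilgi'

wiktilgi


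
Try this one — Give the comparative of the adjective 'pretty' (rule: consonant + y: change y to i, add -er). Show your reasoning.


Apply comparative formation (consonant + y: change y to i, add -er): 'pretty' -> 'prettier'.

prettier


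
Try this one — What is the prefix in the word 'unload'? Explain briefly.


The word 'unload' = 'un' (prefix) + 'load' (root). The prefix is 'un'.

un


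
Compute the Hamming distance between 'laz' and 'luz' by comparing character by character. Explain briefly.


Alignment:
Position 1: 'l' vs 'l' = match
Position 2: 'a' vs 'u' = DIFFER
Position 3: 'z' vs 'z' = match
Total differences: 1

1


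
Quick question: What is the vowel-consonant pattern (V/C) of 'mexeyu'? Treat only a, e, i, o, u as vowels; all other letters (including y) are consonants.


Letter mapping: m = C, e = V, x = C, e = V, y = C, u = V.

CVCVCV


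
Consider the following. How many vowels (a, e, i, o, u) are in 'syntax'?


Vowels in 'syntax': a = 1 vowels.

1


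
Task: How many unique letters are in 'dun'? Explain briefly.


Unique letters in 'dun': {d, n, u} = 3 distinct letters.

3


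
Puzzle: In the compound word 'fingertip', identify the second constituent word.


Split 'fingertip' into 'finger' + 'tip'. The second part is 'tip'.

tip


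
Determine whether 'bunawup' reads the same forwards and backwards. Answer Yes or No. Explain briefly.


Forward: 'bunawup'
Reversed: 'puwanub'
They differ.

No


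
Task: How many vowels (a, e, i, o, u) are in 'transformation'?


Vowels in 'transformation': a, o, a, i, o = 5 vowels.

5


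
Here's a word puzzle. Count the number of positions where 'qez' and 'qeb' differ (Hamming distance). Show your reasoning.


Alignment:
Position 1: 'q' vs 'q' = match
Position 2: 'e' vs 'e' = match
Position 3: 'z' vs 'b' = DIFFER
Total differences: 1

1


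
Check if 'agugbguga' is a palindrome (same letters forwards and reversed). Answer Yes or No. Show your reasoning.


Forward: 'agugbguga'
Reversed: 'agugbguga'
They are identical.

Yes


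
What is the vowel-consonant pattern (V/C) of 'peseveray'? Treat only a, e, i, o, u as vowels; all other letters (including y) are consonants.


Letter mapping: p = C, e = V, s = C, e = V, v = C, e = V, r = C, a = V, y = C.

CVCVCVCVC


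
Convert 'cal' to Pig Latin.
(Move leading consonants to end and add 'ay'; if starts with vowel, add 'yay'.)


'cal': move consonant cluster 'c' to end and add 'ay': 'alcay'.

alcay


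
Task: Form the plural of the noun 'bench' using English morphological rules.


Apply rule: Add -es (sibilant/fricative ending). 'bench' becomes 'benches'.

benches


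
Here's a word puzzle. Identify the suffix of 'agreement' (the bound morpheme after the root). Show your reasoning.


The word 'agreement' = 'agree' (root) + '-ment' (suffix). The suffix is '-ment'.

ment


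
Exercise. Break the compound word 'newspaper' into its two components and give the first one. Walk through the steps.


Split 'newspaper' into 'news' + 'paper'. The first part is 'news'.

news


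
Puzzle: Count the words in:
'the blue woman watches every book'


Split into words: the | blue | woman | watches | every | book = 6 words.

6


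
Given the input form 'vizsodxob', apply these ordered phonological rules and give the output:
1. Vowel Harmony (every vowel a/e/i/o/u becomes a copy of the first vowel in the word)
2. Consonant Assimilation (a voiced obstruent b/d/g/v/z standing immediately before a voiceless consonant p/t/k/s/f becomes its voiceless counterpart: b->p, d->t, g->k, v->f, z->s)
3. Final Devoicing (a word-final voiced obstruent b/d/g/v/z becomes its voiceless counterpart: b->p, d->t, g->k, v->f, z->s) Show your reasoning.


Starting form: 'vizsodxob'
Rule 1: Vowel Harmony: all vowels become 'i' (matching first vowel). 'vizsodxob' -> 'vizsidxib'
Rule 2: Consonant Assimilation: voiced obstruent before voiceless consonant becomes voiceless ('zs' -> 'ss'). 'vizsidxib' -> 'vissidxib'
Rule 3: Final Devoicing: word-final voiced obstruent 'b' becomes voiceless 'p'. 'vissidxib' -> 'vissidxip'
Final form: 'vissidxip'

vissidxip


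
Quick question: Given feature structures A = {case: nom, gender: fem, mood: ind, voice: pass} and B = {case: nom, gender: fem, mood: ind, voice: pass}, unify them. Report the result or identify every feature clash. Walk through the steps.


Compare features:
case: A=nom vs B=nom -> unified: nom
gender: A=fem vs B=fem -> unified: fem
mood: A=ind vs B=ind -> unified: ind
voice: A=pass vs B=pass -> unified: pass
No clashes found.

Unified: {case: nom, gender: fem, mood: ind, voice: pass}


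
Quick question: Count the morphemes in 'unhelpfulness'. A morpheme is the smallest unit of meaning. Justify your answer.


Decomposition: un- (prefix) + help (root) + -ful (suffix) + -ness (suffix) = 4 morpheme(s)

4 morphemes


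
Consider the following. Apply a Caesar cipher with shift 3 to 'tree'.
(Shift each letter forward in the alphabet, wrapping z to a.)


Shift each letter by 3: t -> w, r -> u, e -> h, e -> h. Result: 'wuhh'.

wuhh


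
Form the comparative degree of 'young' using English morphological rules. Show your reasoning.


Apply comparative formation (add -er): 'young' -> 'younger'.

younger


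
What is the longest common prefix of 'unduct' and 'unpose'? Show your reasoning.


Compare from the start: 2 characters match: 'un'. Mismatch at position 3: 'd' vs 'p'.

un


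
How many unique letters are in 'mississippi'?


Unique letters in 'mississippi': {i, m, p, s} = 4 distinct letters.

4


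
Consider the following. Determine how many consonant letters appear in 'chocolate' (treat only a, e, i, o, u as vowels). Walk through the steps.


Consonants in 'chocolate': c, h, c, l, t = 5 consonants.

5
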